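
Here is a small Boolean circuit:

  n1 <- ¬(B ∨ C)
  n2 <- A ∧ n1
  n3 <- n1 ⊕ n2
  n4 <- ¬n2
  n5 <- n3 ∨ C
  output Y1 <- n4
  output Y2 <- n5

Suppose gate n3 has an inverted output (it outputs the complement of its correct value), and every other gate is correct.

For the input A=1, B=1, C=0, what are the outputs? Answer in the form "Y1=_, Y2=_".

Propagate with n3 forced: n1=0, n2=0, n3=1 [inverted output], n4=1, n5=1.
So the outputs are Y1=1, Y2=1. (Without the fault they would be Y1=1, Y2=0.)

Y1=1, Y2=1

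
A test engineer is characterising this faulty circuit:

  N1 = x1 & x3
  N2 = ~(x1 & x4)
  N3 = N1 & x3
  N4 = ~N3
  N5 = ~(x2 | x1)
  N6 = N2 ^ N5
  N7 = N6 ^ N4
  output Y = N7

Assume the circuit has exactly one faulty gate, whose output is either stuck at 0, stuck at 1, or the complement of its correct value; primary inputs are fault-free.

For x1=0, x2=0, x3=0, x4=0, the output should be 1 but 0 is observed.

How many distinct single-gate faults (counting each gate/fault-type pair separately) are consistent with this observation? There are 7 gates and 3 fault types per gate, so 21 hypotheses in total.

12

Fault-free: N1=0, N2=1, N3=0, N4=1, N5=1, N6=0, N7=1 → 1. Observed 0.
  N1: none of the 3 fault types match ✗
  N2: stuck-at-0, inverted output ✓; others ✗
  N3: stuck-at-1, inverted output ✓; others ✗
  N4: stuck-at-0, inverted output ✓; others ✗
  N5: stuck-at-0, inverted output ✓; others ✗
  N6: stuck-at-1, inverted output ✓; others ✗
  N7: stuck-at-0, inverted output ✓; others ✗
Consistent faults: {N2 stuck-at-0, N2 inverted output, N3 stuck-at-1, N3 inverted output, N4 stuck-at-0, N4 inverted output, N5 stuck-at-0, N5 inverted output, N6 stuck-at-1, N6 inverted output, N7 stuck-at-0, N7 inverted output} — 12 in all.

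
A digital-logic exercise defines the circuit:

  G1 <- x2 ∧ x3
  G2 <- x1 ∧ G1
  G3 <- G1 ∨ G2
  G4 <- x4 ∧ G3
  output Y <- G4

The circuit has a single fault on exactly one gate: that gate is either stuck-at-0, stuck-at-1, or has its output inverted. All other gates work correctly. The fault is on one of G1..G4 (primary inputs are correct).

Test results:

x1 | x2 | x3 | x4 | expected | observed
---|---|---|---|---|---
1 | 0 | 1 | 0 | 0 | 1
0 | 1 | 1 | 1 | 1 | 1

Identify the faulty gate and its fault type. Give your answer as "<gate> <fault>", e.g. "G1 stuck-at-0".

G4 stuck-at-1

Fault-free values for test 1 (x1=1, x2=0, x3=1, x4=0): G1=0, G2=0, G3=0, G4=0, giving Y=0. Observed 1.
Test 1: faults giving observed 1 are {G4 stuck-at-1, G4 inverted output}.
Test 2 (x1=0, x2=1, x3=1, x4=1): fault-free G1=1, G2=0, G3=1, G4=1 → 1; observed 1. Eliminates G4 inverted output.
Only G4 stuck-at-1 is consistent with every test.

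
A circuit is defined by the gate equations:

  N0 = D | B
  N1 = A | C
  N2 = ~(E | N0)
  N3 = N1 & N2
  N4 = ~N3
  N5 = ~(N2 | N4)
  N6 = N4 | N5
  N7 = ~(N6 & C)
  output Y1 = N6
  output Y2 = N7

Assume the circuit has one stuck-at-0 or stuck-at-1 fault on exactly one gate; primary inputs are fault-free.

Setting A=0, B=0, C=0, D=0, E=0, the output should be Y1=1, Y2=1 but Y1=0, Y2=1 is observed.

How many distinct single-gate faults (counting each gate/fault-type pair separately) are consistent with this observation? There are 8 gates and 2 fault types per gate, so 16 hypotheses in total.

Fault-free: N0=0, N1=0, N2=1, N3=0, N4=1, N5=0, N6=1, N7=1 → Y1=1, Y2=1. Observed Y1=0, Y2=1.
  N0: none of the 2 fault types match ✗
  N1: stuck-at-1 ✓; others ✗
  N2: none of the 2 fault types match ✗
  N3: stuck-at-1 ✓; others ✗
  N4: stuck-at-0 ✓; others ✗
  N5: none of the 2 fault types match ✗
  N6: stuck-at-0 ✓; others ✗
  N7: none of the 2 fault types match ✗
Consistent faults: {N1 stuck-at-1, N3 stuck-at-1, N4 stuck-at-0, N6 stuck-at-0} — 4 in all.

4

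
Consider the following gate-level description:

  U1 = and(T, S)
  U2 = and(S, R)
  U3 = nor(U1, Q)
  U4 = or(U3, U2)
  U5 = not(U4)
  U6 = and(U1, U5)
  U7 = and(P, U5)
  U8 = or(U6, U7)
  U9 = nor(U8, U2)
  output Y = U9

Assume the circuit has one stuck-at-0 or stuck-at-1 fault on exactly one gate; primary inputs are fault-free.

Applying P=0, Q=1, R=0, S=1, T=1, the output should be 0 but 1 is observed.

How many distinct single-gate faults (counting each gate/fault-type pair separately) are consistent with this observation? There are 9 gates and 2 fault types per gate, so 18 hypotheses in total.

7

Fault-free: U1=1, U2=0, U3=0, U4=0, U5=1, U6=1, U7=0, U8=1, U9=0 → 0. Observed 1.
  U1: stuck-at-0 ✓; others ✗
  U2: none of the 2 fault types match ✗
  U3: stuck-at-1 ✓; others ✗
  U4: stuck-at-1 ✓; others ✗
  U5: stuck-at-0 ✓; others ✗
  U6: stuck-at-0 ✓; others ✗
  U7: none of the 2 fault types match ✗
  U8: stuck-at-0 ✓; others ✗
  U9: stuck-at-1 ✓; others ✗
Consistent faults: {U1 stuck-at-0, U3 stuck-at-1, U4 stuck-at-1, U5 stuck-at-0, U6 stuck-at-0, U8 stuck-at-0, U9 stuck-at-1} — 7 in all.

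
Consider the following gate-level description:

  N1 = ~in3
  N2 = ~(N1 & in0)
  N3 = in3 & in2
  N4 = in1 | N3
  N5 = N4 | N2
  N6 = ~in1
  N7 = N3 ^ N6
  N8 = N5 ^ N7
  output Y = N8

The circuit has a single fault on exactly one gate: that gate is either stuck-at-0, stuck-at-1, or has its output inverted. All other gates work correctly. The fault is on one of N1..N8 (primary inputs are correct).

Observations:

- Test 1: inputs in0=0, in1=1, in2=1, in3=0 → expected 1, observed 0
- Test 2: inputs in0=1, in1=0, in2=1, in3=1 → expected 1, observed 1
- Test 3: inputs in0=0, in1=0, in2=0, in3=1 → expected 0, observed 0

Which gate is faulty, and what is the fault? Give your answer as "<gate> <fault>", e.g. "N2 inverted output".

N6 stuck-at-1

Fault-free values for test 1 (in0=0, in1=1, in2=1, in3=0): N1=1, N2=1, N3=0, N4=1, N5=1, N6=0, N7=0, N8=1, giving Y=1. Observed 0.
Test 1: faults giving observed 0 are {N3 stuck-at-1, N3 inverted output, N5 stuck-at-0, N5 inverted output, N6 stuck-at-1, N6 inverted output, N7 stuck-at-1, N7 inverted output, N8 stuck-at-0, N8 inverted output}.
Test 2 (in0=1, in1=0, in2=1, in3=1): fault-free N1=0, N2=1, N3=1, N4=1, N5=1, N6=1, N7=0, N8=1 → 1; observed 1. Eliminates N3 inverted output, N5 stuck-at-0, N5 inverted output, N6 inverted output, N7 stuck-at-1, N7 inverted output, N8 stuck-at-0, N8 inverted output.
Test 3 (in0=0, in1=0, in2=0, in3=1): fault-free N1=0, N2=1, N3=0, N4=0, N5=1, N6=1, N7=1, N8=0 → 0; observed 0. Eliminates N3 stuck-at-1.
Only N6 stuck-at-1 is consistent with every test.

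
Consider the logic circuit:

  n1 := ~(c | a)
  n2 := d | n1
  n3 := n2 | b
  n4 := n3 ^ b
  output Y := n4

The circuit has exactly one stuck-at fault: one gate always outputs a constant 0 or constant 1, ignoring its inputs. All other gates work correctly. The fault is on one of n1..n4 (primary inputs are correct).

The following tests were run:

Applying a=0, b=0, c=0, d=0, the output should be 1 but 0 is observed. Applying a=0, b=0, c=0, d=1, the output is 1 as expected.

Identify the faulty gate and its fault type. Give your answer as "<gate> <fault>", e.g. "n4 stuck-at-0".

Fault-free values for test 1 (a=0, b=0, c=0, d=0): n1=1, n2=1, n3=1, n4=1, giving Y=1. Observed 0.
Test 1: faults giving observed 0 are {n1 stuck-at-0, n2 stuck-at-0, n3 stuck-at-0, n4 stuck-at-0}.
Test 2 (a=0, b=0, c=0, d=1): fault-free n1=1, n2=1, n3=1, n4=1 → 1; observed 1. Eliminates n2 stuck-at-0, n3 stuck-at-0, n4 stuck-at-0.
Only n1 stuck-at-0 is consistent with every test.

n1 stuck-at-0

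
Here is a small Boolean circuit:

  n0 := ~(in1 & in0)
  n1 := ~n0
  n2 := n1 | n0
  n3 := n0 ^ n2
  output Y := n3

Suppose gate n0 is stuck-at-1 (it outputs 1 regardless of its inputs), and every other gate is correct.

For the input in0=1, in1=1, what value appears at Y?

Propagate with n0 forced: n0=1 [stuck-at-1], n1=0, n2=1, n3=0.
So Y = 0. (Without the fault it would be 1.)

0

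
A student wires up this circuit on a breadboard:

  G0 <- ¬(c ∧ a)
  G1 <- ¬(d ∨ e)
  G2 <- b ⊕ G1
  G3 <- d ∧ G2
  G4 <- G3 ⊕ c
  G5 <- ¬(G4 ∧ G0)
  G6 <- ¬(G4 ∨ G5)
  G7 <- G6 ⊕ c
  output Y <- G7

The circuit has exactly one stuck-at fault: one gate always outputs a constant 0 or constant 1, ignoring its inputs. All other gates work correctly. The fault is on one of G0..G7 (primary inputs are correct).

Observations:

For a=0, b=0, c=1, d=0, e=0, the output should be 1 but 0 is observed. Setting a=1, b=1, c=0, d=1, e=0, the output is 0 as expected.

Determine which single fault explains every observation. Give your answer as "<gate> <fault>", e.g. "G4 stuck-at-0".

G7 stuck-at-0

Fault-free values for test 1 (a=0, b=0, c=1, d=0, e=0): G0=1, G1=1, G2=1, G3=0, G4=1, G5=0, G6=0, G7=1, giving Y=1. Observed 0.
Test 1: faults giving observed 0 are {G6 stuck-at-1, G7 stuck-at-0}.
Test 2 (a=1, b=1, c=0, d=1, e=0): fault-free G0=1, G1=0, G2=1, G3=1, G4=1, G5=0, G6=0, G7=0 → 0; observed 0. Eliminates G6 stuck-at-1.
Only G7 stuck-at-0 is consistent with every test.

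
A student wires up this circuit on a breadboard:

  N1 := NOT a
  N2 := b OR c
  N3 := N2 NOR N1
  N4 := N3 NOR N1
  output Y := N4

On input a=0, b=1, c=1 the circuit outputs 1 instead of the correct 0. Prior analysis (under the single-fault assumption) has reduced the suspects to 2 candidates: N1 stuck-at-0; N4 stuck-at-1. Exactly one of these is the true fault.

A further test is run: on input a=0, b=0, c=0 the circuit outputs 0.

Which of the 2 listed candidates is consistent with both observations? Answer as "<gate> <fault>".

Evaluate each candidate on input a=0, b=0, c=0:
  N1 stuck-at-0: N1=0 [stuck-at-0], N2=0, N3=1, N4=0 → 0 — matches
  N4 stuck-at-1: N1=1, N2=0, N3=0, N4=1 [stuck-at-1] → 1 — eliminated
Only N1 stuck-at-0 reproduces the observed 0.

N1 stuck-at-0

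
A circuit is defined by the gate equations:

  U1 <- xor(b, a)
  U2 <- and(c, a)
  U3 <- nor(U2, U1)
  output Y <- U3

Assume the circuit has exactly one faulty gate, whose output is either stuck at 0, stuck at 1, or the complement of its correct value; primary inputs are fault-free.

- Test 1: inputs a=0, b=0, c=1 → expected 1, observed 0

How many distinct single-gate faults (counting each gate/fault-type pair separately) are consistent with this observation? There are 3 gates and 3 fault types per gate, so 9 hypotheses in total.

Fault-free: U1=0, U2=0, U3=1 → 1. Observed 0.
  U1 stuck-at-0: output 1 ✗
  U1 stuck-at-1: output 0 ✓
  U1 inverted output: output 0 ✓
  U2 stuck-at-0: output 1 ✗
  U2 stuck-at-1: output 0 ✓
  U2 inverted output: output 0 ✓
  U3 stuck-at-0: output 0 ✓
  U3 stuck-at-1: output 1 ✗
  U3 inverted output: output 0 ✓
Consistent faults: {U1 stuck-at-1, U1 inverted output, U2 stuck-at-1, U2 inverted output, U3 stuck-at-0, U3 inverted output} — 6 in all.

6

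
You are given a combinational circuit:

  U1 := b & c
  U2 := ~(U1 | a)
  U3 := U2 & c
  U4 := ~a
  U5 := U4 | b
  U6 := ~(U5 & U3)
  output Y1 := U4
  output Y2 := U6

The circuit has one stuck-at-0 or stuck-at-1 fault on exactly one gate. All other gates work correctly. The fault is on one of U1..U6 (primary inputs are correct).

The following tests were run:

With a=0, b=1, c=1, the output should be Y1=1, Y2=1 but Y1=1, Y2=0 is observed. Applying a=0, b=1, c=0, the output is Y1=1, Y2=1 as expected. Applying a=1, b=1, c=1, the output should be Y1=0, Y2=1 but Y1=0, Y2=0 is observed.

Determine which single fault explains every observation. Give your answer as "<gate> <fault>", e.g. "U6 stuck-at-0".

U2 stuck-at-1

Fault-free values for test 1 (a=0, b=1, c=1): U1=1, U2=0, U3=0, U4=1, U5=1, U6=1, giving Y1=1, Y2=1. Observed Y1=1, Y2=0.
Test 1: faults giving observed Y1=1, Y2=0 are {U1 stuck-at-0, U2 stuck-at-1, U3 stuck-at-1, U6 stuck-at-0}.
Test 2 (a=0, b=1, c=0): fault-free U1=0, U2=1, U3=0, U4=1, U5=1, U6=1 → Y1=1, Y2=1; observed Y1=1, Y2=1. Eliminates U3 stuck-at-1, U6 stuck-at-0.
Test 3 (a=1, b=1, c=1): fault-free U1=1, U2=0, U3=0, U4=0, U5=1, U6=1 → Y1=0, Y2=1; observed Y1=0, Y2=0. Eliminates U1 stuck-at-0.
Only U2 stuck-at-1 is consistent with every test.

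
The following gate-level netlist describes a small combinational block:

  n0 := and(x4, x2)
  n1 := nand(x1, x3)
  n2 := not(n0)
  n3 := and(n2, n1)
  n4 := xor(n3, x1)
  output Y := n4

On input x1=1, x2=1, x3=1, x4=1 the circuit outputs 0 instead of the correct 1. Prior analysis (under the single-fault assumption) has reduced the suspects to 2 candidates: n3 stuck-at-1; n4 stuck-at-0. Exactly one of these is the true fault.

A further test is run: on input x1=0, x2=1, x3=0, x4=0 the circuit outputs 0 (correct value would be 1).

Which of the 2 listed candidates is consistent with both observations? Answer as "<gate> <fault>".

Evaluate each candidate on input x1=0, x2=1, x3=0, x4=0:
  n3 stuck-at-1: n0=0, n1=1, n2=1, n3=1 [stuck-at-1], n4=1 → 1 — eliminated
  n4 stuck-at-0: n0=0, n1=1, n2=1, n3=1, n4=0 [stuck-at-0] → 0 — matches
Only n4 stuck-at-0 reproduces the observed 0.

n4 stuck-at-0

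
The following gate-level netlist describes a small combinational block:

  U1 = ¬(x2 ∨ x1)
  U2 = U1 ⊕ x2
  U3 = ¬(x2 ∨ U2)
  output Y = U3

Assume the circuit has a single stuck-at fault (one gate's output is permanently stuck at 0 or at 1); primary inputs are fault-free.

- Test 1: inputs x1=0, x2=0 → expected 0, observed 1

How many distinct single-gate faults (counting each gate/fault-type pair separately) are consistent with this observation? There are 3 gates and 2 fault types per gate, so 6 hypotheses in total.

3

Fault-free: U1=1, U2=1, U3=0 → 0. Observed 1.
  U1 stuck-at-0: output 1 ✓
  U1 stuck-at-1: output 0 ✗
  U2 stuck-at-0: output 1 ✓
  U2 stuck-at-1: output 0 ✗
  U3 stuck-at-0: output 0 ✗
  U3 stuck-at-1: output 1 ✓
Consistent faults: {U1 stuck-at-0, U2 stuck-at-0, U3 stuck-at-1} — 3 in all.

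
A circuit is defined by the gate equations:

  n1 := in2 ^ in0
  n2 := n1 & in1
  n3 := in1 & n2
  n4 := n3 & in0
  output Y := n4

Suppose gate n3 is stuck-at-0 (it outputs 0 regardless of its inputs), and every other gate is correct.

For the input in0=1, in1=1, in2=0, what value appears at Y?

Propagate with n3 forced: n1=1, n2=1, n3=0 [stuck-at-0], n4=0.
So Y = 0. (Without the fault it would be 1.)

0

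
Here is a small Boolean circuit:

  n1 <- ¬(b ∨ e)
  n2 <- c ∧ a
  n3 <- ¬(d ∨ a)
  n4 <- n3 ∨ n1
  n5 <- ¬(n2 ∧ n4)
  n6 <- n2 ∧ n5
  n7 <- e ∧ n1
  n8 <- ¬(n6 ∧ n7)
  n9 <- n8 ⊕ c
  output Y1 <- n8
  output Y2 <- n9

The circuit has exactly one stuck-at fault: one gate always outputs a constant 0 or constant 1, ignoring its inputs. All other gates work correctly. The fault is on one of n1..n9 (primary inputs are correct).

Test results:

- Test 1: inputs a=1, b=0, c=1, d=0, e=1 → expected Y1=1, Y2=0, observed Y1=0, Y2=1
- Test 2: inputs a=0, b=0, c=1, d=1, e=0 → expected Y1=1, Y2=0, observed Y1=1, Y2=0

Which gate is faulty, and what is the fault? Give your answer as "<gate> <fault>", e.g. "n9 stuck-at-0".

n7 stuck-at-1

Fault-free values for test 1 (a=1, b=0, c=1, d=0, e=1): n1=0, n2=1, n3=0, n4=0, n5=1, n6=1, n7=0, n8=1, n9=0, giving Y1=1, Y2=0. Observed Y1=0, Y2=1.
Test 1: faults giving observed Y1=0, Y2=1 are {n7 stuck-at-1, n8 stuck-at-0}.
Test 2 (a=0, b=0, c=1, d=1, e=0): fault-free n1=1, n2=0, n3=0, n4=1, n5=1, n6=0, n7=0, n8=1, n9=0 → Y1=1, Y2=0; observed Y1=1, Y2=0. Eliminates n8 stuck-at-0.
Only n7 stuck-at-1 is consistent with every test.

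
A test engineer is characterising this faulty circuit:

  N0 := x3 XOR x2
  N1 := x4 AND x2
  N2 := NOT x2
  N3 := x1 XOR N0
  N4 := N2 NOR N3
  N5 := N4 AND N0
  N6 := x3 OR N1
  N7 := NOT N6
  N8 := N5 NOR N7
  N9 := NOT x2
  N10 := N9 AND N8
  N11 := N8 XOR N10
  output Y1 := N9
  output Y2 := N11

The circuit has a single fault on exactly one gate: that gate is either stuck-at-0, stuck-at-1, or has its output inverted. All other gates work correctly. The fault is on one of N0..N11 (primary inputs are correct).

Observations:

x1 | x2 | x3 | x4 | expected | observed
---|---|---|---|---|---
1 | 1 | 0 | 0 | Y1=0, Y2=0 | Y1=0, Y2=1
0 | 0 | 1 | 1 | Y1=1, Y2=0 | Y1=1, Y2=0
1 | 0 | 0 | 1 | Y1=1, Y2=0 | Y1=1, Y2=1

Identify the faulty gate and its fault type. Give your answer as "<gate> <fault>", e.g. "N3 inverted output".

N10 stuck-at-1

Fault-free values for test 1 (x1=1, x2=1, x3=0, x4=0): N0=1, N1=0, N2=0, N3=0, N4=1, N5=1, N6=0, N7=1, N8=0, N9=0, N10=0, N11=0, giving Y1=0, Y2=0. Observed Y1=0, Y2=1.
Test 1: faults giving observed Y1=0, Y2=1 are {N8 stuck-at-1, N8 inverted output, N10 stuck-at-1, N10 inverted output, N11 stuck-at-1, N11 inverted output}.
Test 2 (x1=0, x2=0, x3=1, x4=1): fault-free N0=1, N1=0, N2=1, N3=1, N4=0, N5=0, N6=1, N7=0, N8=1, N9=1, N10=1, N11=0 → Y1=1, Y2=0; observed Y1=1, Y2=0. Eliminates N10 inverted output, N11 stuck-at-1, N11 inverted output.
Test 3 (x1=1, x2=0, x3=0, x4=1): fault-free N0=0, N1=0, N2=1, N3=1, N4=0, N5=0, N6=0, N7=1, N8=0, N9=1, N10=0, N11=0 → Y1=1, Y2=0; observed Y1=1, Y2=1. Eliminates N8 stuck-at-1, N8 inverted output.
Only N10 stuck-at-1 is consistent with every test.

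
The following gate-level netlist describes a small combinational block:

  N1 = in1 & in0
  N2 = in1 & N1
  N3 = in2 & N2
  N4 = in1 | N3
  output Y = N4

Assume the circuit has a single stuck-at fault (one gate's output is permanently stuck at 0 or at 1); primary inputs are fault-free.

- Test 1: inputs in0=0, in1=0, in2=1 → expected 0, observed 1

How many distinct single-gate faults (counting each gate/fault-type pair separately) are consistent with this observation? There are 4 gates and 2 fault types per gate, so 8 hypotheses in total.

3

Fault-free: N1=0, N2=0, N3=0, N4=0 → 0. Observed 1.
  N1 stuck-at-0: output 0 ✗
  N1 stuck-at-1: output 0 ✗
  N2 stuck-at-0: output 0 ✗
  N2 stuck-at-1: output 1 ✓
  N3 stuck-at-0: output 0 ✗
  N3 stuck-at-1: output 1 ✓
  N4 stuck-at-0: output 0 ✗
  N4 stuck-at-1: output 1 ✓
Consistent faults: {N2 stuck-at-1, N3 stuck-at-1, N4 stuck-at-1} — 3 in all.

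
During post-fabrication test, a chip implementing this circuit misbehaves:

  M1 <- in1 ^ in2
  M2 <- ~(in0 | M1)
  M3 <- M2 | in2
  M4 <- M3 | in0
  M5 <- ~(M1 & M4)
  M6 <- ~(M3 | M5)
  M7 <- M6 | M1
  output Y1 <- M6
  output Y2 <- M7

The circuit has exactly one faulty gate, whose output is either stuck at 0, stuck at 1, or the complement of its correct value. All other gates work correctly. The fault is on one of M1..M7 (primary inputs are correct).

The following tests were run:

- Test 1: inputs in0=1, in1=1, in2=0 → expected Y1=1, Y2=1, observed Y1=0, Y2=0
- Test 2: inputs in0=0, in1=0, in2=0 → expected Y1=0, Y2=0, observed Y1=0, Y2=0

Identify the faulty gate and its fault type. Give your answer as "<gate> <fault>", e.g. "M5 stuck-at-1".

M1 stuck-at-0

Fault-free values for test 1 (in0=1, in1=1, in2=0): M1=1, M2=0, M3=0, M4=1, M5=0, M6=1, M7=1, giving Y1=1, Y2=1. Observed Y1=0, Y2=0.
Test 1: faults giving observed Y1=0, Y2=0 are {M1 stuck-at-0, M1 inverted output}.
Test 2 (in0=0, in1=0, in2=0): fault-free M1=0, M2=1, M3=1, M4=1, M5=1, M6=0, M7=0 → Y1=0, Y2=0; observed Y1=0, Y2=0. Eliminates M1 inverted output.
Only M1 stuck-at-0 is consistent with every test.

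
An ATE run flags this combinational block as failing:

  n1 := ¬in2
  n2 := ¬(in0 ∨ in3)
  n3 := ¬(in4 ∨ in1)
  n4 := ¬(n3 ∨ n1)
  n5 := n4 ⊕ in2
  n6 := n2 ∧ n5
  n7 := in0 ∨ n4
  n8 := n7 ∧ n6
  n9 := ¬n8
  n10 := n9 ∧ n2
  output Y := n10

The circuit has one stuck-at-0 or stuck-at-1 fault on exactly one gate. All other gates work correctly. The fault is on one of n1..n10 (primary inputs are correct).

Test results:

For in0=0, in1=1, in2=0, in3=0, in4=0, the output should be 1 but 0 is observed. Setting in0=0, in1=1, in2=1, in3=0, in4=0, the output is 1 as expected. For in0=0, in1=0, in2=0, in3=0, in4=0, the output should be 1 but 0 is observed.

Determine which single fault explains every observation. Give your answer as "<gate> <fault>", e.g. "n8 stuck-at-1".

Fault-free values for test 1 (in0=0, in1=1, in2=0, in3=0, in4=0): n1=1, n2=1, n3=0, n4=0, n5=0, n6=0, n7=0, n8=0, n9=1, n10=1, giving Y=1. Observed 0.
Test 1: faults giving observed 0 are {n1 stuck-at-0, n2 stuck-at-0, n4 stuck-at-1, n8 stuck-at-1, n9 stuck-at-0, n10 stuck-at-0}.
Test 2 (in0=0, in1=1, in2=1, in3=0, in4=0): fault-free n1=0, n2=1, n3=0, n4=1, n5=0, n6=0, n7=1, n8=0, n9=1, n10=1 → 1; observed 1. Eliminates n2 stuck-at-0, n8 stuck-at-1, n9 stuck-at-0, n10 stuck-at-0.
Test 3 (in0=0, in1=0, in2=0, in3=0, in4=0): fault-free n1=1, n2=1, n3=1, n4=0, n5=0, n6=0, n7=0, n8=0, n9=1, n10=1 → 1; observed 0. Eliminates n1 stuck-at-0.
Only n4 stuck-at-1 is consistent with every test.

n4 stuck-at-1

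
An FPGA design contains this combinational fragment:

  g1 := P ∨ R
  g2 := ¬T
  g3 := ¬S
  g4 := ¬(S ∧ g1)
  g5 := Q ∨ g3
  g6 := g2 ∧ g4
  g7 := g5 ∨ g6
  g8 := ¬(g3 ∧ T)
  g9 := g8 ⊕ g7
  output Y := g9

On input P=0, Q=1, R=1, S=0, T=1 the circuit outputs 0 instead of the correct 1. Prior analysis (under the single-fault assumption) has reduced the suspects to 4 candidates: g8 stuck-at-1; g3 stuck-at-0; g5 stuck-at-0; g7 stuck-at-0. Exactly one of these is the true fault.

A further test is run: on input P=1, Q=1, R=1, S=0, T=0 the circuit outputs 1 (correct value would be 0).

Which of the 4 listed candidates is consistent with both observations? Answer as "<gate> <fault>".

g7 stuck-at-0

Evaluate each candidate on input P=1, Q=1, R=1, S=0, T=0:
  g8 stuck-at-1: g1=1, g2=1, g3=1, g4=1, g5=1, g6=1, g7=1, g8=1 [stuck-at-1], g9=0 → 0 — eliminated
  g3 stuck-at-0: g1=1, g2=1, g3=0 [stuck-at-0], g4=1, g5=1, g6=1, g7=1, g8=1, g9=0 → 0 — eliminated
  g5 stuck-at-0: g1=1, g2=1, g3=1, g4=1, g5=0 [stuck-at-0], g6=1, g7=1, g8=1, g9=0 → 0 — eliminated
  g7 stuck-at-0: g1=1, g2=1, g3=1, g4=1, g5=1, g6=1, g7=0 [stuck-at-0], g8=1, g9=1 → 1 — matches
Only g7 stuck-at-0 reproduces the observed 1.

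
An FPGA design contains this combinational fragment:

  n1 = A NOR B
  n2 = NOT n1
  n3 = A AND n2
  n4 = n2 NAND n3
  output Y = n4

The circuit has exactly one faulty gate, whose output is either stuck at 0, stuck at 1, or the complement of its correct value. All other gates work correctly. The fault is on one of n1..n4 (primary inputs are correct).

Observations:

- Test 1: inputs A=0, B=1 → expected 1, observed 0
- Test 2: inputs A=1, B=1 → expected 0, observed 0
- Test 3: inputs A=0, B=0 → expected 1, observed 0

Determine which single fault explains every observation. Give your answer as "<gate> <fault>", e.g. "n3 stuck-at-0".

Fault-free values for test 1 (A=0, B=1): n1=0, n2=1, n3=0, n4=1, giving Y=1. Observed 0.
Test 1: faults giving observed 0 are {n3 stuck-at-1, n3 inverted output, n4 stuck-at-0, n4 inverted output}.
Test 2 (A=1, B=1): fault-free n1=0, n2=1, n3=1, n4=0 → 0; observed 0. Eliminates n3 inverted output, n4 inverted output.
Test 3 (A=0, B=0): fault-free n1=1, n2=0, n3=0, n4=1 → 1; observed 0. Eliminates n3 stuck-at-1.
Only n4 stuck-at-0 is consistent with every test.

n4 stuck-at-0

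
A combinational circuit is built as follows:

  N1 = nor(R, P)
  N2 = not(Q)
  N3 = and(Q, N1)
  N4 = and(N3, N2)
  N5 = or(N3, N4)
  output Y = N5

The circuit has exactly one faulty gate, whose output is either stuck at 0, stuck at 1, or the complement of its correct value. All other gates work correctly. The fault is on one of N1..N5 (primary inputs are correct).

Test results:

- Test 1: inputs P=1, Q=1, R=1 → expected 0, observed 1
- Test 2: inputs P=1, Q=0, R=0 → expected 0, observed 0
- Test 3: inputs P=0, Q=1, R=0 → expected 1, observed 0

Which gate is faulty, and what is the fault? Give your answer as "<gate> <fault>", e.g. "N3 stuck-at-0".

Fault-free values for test 1 (P=1, Q=1, R=1): N1=0, N2=0, N3=0, N4=0, N5=0, giving Y=0. Observed 1.
Test 1: faults giving observed 1 are {N1 stuck-at-1, N1 inverted output, N3 stuck-at-1, N3 inverted output, N4 stuck-at-1, N4 inverted output, N5 stuck-at-1, N5 inverted output}.
Test 2 (P=1, Q=0, R=0): fault-free N1=0, N2=1, N3=0, N4=0, N5=0 → 0; observed 0. Eliminates N3 stuck-at-1, N3 inverted output, N4 stuck-at-1, N4 inverted output, N5 stuck-at-1, N5 inverted output.
Test 3 (P=0, Q=1, R=0): fault-free N1=1, N2=0, N3=1, N4=0, N5=1 → 1; observed 0. Eliminates N1 stuck-at-1.
Only N1 inverted output is consistent with every test.

N1 inverted output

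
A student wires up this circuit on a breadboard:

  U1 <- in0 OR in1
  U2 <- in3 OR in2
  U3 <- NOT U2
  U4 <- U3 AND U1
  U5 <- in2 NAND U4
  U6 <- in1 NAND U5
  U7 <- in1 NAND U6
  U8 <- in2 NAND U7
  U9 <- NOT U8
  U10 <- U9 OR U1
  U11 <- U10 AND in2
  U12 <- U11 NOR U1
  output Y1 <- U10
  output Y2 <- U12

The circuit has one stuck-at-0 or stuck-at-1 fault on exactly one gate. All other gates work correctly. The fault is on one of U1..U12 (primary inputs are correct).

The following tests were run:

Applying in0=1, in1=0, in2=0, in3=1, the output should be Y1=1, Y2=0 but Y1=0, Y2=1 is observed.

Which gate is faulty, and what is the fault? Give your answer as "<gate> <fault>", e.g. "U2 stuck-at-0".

Fault-free values for test 1 (in0=1, in1=0, in2=0, in3=1): U1=1, U2=1, U3=0, U4=0, U5=1, U6=1, U7=1, U8=1, U9=0, U10=1, U11=0, U12=0, giving Y1=1, Y2=0. Observed Y1=0, Y2=1.
Test 1: faults giving observed Y1=0, Y2=1 are {U1 stuck-at-0}.
Only U1 stuck-at-0 is consistent with every test.

U1 stuck-at-0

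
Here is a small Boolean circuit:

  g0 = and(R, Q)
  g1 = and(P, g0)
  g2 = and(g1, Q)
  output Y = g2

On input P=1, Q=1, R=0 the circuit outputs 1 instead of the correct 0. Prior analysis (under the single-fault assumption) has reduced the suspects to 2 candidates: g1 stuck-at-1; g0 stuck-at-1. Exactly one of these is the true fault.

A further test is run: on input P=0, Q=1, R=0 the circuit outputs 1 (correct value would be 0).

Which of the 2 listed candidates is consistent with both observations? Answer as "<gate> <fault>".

g1 stuck-at-1

Evaluate each candidate on input P=0, Q=1, R=0:
  g1 stuck-at-1: g0=0, g1=1 [stuck-at-1], g2=1 → 1 — matches
  g0 stuck-at-1: g0=1 [stuck-at-1], g1=0, g2=0 → 0 — eliminated
Only g1 stuck-at-1 reproduces the observed 1.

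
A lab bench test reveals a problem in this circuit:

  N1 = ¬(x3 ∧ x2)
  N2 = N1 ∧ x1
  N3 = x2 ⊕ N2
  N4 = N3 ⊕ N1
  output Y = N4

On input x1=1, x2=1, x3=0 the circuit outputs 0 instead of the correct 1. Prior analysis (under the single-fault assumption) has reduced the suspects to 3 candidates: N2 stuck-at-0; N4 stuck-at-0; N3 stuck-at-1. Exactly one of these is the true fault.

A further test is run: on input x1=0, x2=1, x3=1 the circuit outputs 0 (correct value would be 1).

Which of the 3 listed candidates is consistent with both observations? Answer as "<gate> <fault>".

N4 stuck-at-0

Evaluate each candidate on input x1=0, x2=1, x3=1:
  N2 stuck-at-0: N1=0, N2=0 [stuck-at-0], N3=1, N4=1 → 1 — eliminated
  N4 stuck-at-0: N1=0, N2=0, N3=1, N4=0 [stuck-at-0] → 0 — matches
  N3 stuck-at-1: N1=0, N2=0, N3=1 [stuck-at-1], N4=1 → 1 — eliminated
Only N4 stuck-at-0 reproduces the observed 0.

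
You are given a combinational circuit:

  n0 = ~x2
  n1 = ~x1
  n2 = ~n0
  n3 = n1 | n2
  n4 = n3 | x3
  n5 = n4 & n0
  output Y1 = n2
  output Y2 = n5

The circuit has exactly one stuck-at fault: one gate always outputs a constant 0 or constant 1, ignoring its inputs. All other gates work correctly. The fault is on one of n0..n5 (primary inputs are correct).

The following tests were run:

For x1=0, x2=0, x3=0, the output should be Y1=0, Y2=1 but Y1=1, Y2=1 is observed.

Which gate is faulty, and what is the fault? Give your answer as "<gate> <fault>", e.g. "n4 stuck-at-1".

Fault-free values for test 1 (x1=0, x2=0, x3=0): n0=1, n1=1, n2=0, n3=1, n4=1, n5=1, giving Y1=0, Y2=1. Observed Y1=1, Y2=1.
Test 1: faults giving observed Y1=1, Y2=1 are {n2 stuck-at-1}.
Only n2 stuck-at-1 is consistent with every test.

n2 stuck-at-1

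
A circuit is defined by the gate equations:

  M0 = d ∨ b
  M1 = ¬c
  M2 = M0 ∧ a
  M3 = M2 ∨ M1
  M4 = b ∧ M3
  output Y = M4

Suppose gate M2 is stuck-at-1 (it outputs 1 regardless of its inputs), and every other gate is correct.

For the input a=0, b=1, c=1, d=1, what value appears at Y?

1

Propagate with M2 forced: M0=1, M1=0, M2=1 [stuck-at-1], M3=1, M4=1.
So Y = 1. (Without the fault it would be 0.)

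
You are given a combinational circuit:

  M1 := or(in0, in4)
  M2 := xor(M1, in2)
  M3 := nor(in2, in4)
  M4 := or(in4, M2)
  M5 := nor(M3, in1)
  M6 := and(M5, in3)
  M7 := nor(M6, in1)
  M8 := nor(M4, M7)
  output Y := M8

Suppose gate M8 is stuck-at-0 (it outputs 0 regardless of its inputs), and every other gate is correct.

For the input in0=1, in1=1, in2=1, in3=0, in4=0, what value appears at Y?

0

Propagate with M8 forced: M1=1, M2=0, M3=0, M4=0, M5=0, M6=0, M7=0, M8=0 [stuck-at-0].
So Y = 0. (Without the fault it would be 1.)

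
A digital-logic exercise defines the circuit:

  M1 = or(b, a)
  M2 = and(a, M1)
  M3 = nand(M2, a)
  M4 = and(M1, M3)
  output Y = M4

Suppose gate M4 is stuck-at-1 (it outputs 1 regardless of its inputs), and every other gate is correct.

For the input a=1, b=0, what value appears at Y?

1

Propagate with M4 forced: M1=1, M2=1, M3=0, M4=1 [stuck-at-1].
So Y = 1. (Without the fault it would be 0.)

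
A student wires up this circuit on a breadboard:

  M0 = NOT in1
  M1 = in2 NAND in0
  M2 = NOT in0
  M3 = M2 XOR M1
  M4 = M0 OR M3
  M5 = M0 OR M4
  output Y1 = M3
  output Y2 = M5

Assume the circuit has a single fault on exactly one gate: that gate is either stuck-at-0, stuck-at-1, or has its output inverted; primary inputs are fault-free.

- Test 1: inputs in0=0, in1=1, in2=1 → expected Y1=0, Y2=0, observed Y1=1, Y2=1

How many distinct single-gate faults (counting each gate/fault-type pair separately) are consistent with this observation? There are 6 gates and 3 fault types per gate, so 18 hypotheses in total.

6

Fault-free: M0=0, M1=1, M2=1, M3=0, M4=0, M5=0 → Y1=0, Y2=0. Observed Y1=1, Y2=1.
  M0: none of the 3 fault types match ✗
  M1: stuck-at-0, inverted output ✓; others ✗
  M2: stuck-at-0, inverted output ✓; others ✗
  M3: stuck-at-1, inverted output ✓; others ✗
  M4: none of the 3 fault types match ✗
  M5: none of the 3 fault types match ✗
Consistent faults: {M1 stuck-at-0, M1 inverted output, M2 stuck-at-0, M2 inverted output, M3 stuck-at-1, M3 inverted output} — 6 in all.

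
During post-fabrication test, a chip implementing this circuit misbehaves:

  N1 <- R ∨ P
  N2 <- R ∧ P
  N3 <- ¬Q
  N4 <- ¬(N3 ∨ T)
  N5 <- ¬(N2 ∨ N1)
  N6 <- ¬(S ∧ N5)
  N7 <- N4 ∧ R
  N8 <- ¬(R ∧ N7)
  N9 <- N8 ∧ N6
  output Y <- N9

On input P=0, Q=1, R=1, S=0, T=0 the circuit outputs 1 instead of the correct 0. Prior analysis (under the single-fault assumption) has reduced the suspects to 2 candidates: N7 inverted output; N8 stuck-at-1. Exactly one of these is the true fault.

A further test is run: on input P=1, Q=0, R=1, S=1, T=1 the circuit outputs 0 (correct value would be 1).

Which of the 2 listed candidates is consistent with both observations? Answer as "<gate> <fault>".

Evaluate each candidate on input P=1, Q=0, R=1, S=1, T=1:
  N7 inverted output: N1=1, N2=1, N3=1, N4=0, N5=0, N6=1, N7=1 [inverted output], N8=0, N9=0 → 0 — matches
  N8 stuck-at-1: N1=1, N2=1, N3=1, N4=0, N5=0, N6=1, N7=0, N8=1 [stuck-at-1], N9=1 → 1 — eliminated
Only N7 inverted output reproduces the observed 0.

N7 inverted output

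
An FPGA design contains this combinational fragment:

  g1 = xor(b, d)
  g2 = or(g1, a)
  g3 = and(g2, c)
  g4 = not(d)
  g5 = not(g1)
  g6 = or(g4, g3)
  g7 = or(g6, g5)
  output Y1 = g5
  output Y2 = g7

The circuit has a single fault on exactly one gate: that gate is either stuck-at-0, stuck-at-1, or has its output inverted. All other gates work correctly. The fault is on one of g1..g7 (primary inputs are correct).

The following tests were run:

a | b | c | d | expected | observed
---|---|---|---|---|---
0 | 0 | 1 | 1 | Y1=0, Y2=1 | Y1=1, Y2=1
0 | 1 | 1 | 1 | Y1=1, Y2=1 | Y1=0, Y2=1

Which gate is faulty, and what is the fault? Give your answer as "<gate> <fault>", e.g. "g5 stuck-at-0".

Fault-free values for test 1 (a=0, b=0, c=1, d=1): g1=1, g2=1, g3=1, g4=0, g5=0, g6=1, g7=1, giving Y1=0, Y2=1. Observed Y1=1, Y2=1.
Test 1: faults giving observed Y1=1, Y2=1 are {g1 stuck-at-0, g1 inverted output, g5 stuck-at-1, g5 inverted output}.
Test 2 (a=0, b=1, c=1, d=1): fault-free g1=0, g2=0, g3=0, g4=0, g5=1, g6=0, g7=1 → Y1=1, Y2=1; observed Y1=0, Y2=1. Eliminates g1 stuck-at-0, g5 stuck-at-1, g5 inverted output.
Only g1 inverted output is consistent with every test.

g1 inverted output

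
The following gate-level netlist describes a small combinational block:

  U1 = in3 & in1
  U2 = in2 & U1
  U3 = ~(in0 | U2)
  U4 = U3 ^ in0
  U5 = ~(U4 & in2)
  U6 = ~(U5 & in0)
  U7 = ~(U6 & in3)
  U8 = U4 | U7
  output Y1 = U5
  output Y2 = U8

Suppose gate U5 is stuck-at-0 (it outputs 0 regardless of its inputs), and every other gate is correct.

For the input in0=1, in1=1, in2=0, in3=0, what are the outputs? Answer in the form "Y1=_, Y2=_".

Y1=0, Y2=1

Propagate with U5 forced: U1=0, U2=0, U3=0, U4=1, U5=0 [stuck-at-0], U6=1, U7=1, U8=1.
So the outputs are Y1=0, Y2=1. (Without the fault they would be Y1=1, Y2=1.)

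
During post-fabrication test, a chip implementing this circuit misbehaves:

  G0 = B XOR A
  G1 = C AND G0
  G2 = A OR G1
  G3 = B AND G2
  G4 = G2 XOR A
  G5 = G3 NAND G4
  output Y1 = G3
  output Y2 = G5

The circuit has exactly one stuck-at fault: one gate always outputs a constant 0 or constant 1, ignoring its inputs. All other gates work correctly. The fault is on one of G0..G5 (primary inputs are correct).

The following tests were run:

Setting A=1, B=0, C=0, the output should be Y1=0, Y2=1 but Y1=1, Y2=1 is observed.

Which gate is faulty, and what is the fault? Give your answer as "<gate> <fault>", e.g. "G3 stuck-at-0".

Fault-free values for test 1 (A=1, B=0, C=0): G0=1, G1=0, G2=1, G3=0, G4=0, G5=1, giving Y1=0, Y2=1. Observed Y1=1, Y2=1.
Test 1: faults giving observed Y1=1, Y2=1 are {G3 stuck-at-1}.
Only G3 stuck-at-1 is consistent with every test.

G3 stuck-at-1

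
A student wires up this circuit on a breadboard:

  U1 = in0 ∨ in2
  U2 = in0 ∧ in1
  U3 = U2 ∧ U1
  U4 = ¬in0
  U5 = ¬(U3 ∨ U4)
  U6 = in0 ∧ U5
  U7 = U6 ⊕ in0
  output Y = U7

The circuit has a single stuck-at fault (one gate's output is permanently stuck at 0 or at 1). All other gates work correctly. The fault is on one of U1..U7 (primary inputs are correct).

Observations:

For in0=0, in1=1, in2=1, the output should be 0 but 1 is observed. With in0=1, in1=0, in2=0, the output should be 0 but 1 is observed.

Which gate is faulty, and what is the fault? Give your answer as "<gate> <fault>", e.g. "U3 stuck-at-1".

Fault-free values for test 1 (in0=0, in1=1, in2=1): U1=1, U2=0, U3=0, U4=1, U5=0, U6=0, U7=0, giving Y=0. Observed 1.
Test 1: faults giving observed 1 are {U6 stuck-at-1, U7 stuck-at-1}.
Test 2 (in0=1, in1=0, in2=0): fault-free U1=1, U2=0, U3=0, U4=0, U5=1, U6=1, U7=0 → 0; observed 1. Eliminates U6 stuck-at-1.
Only U7 stuck-at-1 is consistent with every test.

U7 stuck-at-1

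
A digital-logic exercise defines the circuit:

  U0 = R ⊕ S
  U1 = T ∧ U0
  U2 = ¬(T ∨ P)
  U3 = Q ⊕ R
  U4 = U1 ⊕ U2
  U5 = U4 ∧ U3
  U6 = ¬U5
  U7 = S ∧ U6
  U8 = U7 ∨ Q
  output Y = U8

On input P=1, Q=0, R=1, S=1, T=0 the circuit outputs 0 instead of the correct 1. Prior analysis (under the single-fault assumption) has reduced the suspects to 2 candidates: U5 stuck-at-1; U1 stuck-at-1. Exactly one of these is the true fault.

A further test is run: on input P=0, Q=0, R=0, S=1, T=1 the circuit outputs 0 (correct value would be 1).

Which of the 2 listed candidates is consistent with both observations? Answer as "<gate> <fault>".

U5 stuck-at-1

Evaluate each candidate on input P=0, Q=0, R=0, S=1, T=1:
  U5 stuck-at-1: U0=1, U1=1, U2=0, U3=0, U4=1, U5=1 [stuck-at-1], U6=0, U7=0, U8=0 → 0 — matches
  U1 stuck-at-1: U0=1, U1=1 [stuck-at-1], U2=0, U3=0, U4=1, U5=0, U6=1, U7=1, U8=1 → 1 — eliminated
Only U5 stuck-at-1 reproduces the observed 0.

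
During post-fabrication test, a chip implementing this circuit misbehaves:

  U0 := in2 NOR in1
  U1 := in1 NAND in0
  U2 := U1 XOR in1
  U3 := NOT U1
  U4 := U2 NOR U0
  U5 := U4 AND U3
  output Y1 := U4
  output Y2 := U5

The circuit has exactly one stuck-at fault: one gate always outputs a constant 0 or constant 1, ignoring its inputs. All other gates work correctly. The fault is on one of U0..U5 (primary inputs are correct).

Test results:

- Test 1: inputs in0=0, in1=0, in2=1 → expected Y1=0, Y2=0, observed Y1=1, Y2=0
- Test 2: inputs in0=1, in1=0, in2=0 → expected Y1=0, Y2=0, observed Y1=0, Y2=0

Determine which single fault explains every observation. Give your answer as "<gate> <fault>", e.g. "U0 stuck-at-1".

Fault-free values for test 1 (in0=0, in1=0, in2=1): U0=0, U1=1, U2=1, U3=0, U4=0, U5=0, giving Y1=0, Y2=0. Observed Y1=1, Y2=0.
Test 1: faults giving observed Y1=1, Y2=0 are {U2 stuck-at-0, U4 stuck-at-1}.
Test 2 (in0=1, in1=0, in2=0): fault-free U0=1, U1=1, U2=1, U3=0, U4=0, U5=0 → Y1=0, Y2=0; observed Y1=0, Y2=0. Eliminates U4 stuck-at-1.
Only U2 stuck-at-0 is consistent with every test.

U2 stuck-at-0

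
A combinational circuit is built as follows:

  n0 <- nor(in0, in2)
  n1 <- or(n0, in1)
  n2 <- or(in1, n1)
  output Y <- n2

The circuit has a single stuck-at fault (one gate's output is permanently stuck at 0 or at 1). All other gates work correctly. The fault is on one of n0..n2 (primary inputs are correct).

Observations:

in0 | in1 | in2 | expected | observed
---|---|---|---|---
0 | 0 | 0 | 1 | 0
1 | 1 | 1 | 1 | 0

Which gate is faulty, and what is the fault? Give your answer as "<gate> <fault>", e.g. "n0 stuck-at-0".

n2 stuck-at-0

Fault-free values for test 1 (in0=0, in1=0, in2=0): n0=1, n1=1, n2=1, giving Y=1. Observed 0.
Test 1: faults giving observed 0 are {n0 stuck-at-0, n1 stuck-at-0, n2 stuck-at-0}.
Test 2 (in0=1, in1=1, in2=1): fault-free n0=0, n1=1, n2=1 → 1; observed 0. Eliminates n0 stuck-at-0, n1 stuck-at-0.
Only n2 stuck-at-0 is consistent with every test.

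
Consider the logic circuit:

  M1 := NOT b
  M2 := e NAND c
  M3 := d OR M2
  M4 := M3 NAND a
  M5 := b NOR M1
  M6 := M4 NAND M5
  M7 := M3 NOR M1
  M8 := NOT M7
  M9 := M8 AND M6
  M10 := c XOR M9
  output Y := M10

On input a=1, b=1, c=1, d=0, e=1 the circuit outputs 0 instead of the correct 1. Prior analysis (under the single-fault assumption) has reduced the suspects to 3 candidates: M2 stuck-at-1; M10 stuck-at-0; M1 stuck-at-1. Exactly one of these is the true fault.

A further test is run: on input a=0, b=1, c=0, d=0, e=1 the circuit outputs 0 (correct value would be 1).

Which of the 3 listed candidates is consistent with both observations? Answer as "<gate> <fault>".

M10 stuck-at-0

Evaluate each candidate on input a=0, b=1, c=0, d=0, e=1:
  M2 stuck-at-1: M1=0, M2=1 [stuck-at-1], M3=1, M4=1, M5=0, M6=1, M7=0, M8=1, M9=1, M10=1 → 1 — eliminated
  M10 stuck-at-0: M1=0, M2=1, M3=1, M4=1, M5=0, M6=1, M7=0, M8=1, M9=1, M10=0 [stuck-at-0] → 0 — matches
  M1 stuck-at-1: M1=1 [stuck-at-1], M2=1, M3=1, M4=1, M5=0, M6=1, M7=0, M8=1, M9=1, M10=1 → 1 — eliminated
Only M10 stuck-at-0 reproduces the observed 0.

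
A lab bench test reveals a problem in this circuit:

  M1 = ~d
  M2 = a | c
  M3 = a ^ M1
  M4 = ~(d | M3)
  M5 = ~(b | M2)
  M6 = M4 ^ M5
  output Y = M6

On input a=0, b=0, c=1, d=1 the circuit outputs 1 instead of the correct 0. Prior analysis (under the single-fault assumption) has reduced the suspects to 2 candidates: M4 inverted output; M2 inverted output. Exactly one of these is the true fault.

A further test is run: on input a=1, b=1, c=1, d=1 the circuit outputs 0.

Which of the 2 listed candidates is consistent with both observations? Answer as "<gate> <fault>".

M2 inverted output

Evaluate each candidate on input a=1, b=1, c=1, d=1:
  M4 inverted output: M1=0, M2=1, M3=1, M4=1 [inverted output], M5=0, M6=1 → 1 — eliminated
  M2 inverted output: M1=0, M2=0 [inverted output], M3=1, M4=0, M5=0, M6=0 → 0 — matches
Only M2 inverted output reproduces the observed 0.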